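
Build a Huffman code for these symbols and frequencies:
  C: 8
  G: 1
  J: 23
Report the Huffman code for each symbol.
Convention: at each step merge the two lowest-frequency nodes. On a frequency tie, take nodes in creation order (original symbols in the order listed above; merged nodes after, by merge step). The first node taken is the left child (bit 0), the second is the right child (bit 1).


Huffman tree construction:
Step 1: Merge G(1) + C(8) = 9
Step 2: Merge (G+C)(9) + J(23) = 32
Read each symbol's code off the tree from the root (left child = 0, right child = 1).

Codes:
  C: 01 (length 2)
  G: 00 (length 2)
  J: 1 (length 1)
Average code length: 41/32 = 1.2813 bits/symbol


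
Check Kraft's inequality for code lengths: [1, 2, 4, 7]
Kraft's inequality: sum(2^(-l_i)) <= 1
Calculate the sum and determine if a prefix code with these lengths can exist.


Sum = 2^(-1) + 2^(-2) + 2^(-4) + 2^(-7)
    = 0.5 + 0.25 + 0.0625 + 0.0078125
    = 105/128 = 0.8203125
Since 0.8203125 <= 1, Kraft's inequality IS satisfied.
A prefix code with these lengths CAN exist.

Kraft sum = 0.8203125. Satisfied.


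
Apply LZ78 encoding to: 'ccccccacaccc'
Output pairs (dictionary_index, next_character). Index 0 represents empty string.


LZ78 encoding steps:
Dictionary: {0: ''}
Step 1: w='' (idx 0), next='c' -> output (0, 'c'), add 'c' as idx 1
Step 2: w='c' (idx 1), next='c' -> output (1, 'c'), add 'cc' as idx 2
Step 3: w='cc' (idx 2), next='c' -> output (2, 'c'), add 'ccc' as idx 3
Step 4: w='' (idx 0), next='a' -> output (0, 'a'), add 'a' as idx 4
Step 5: w='c' (idx 1), next='a' -> output (1, 'a'), add 'ca' as idx 5
Step 6: w='ccc' (idx 3), end of input -> output (3, '')


Encoded: [(0, 'c'), (1, 'c'), (2, 'c'), (0, 'a'), (1, 'a'), (3, '')]


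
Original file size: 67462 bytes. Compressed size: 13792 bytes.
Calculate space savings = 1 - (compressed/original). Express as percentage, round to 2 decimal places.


ratio = compressed/original = 13792/67462 = 0.204441
savings = 1 - ratio = 1 - 0.204441 = 0.795559
as a percentage: 0.795559 * 100 = 79.56%

Space savings = 1 - 13792/67462 = 79.56%


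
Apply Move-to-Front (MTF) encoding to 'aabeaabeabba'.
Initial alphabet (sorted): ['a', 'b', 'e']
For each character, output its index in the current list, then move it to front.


MTF encoding:
'a': index 0 in ['a', 'b', 'e'] -> ['a', 'b', 'e']
'a': index 0 in ['a', 'b', 'e'] -> ['a', 'b', 'e']
'b': index 1 in ['a', 'b', 'e'] -> ['b', 'a', 'e']
'e': index 2 in ['b', 'a', 'e'] -> ['e', 'b', 'a']
'a': index 2 in ['e', 'b', 'a'] -> ['a', 'e', 'b']
'a': index 0 in ['a', 'e', 'b'] -> ['a', 'e', 'b']
'b': index 2 in ['a', 'e', 'b'] -> ['b', 'a', 'e']
'e': index 2 in ['b', 'a', 'e'] -> ['e', 'b', 'a']
'a': index 2 in ['e', 'b', 'a'] -> ['a', 'e', 'b']
'b': index 2 in ['a', 'e', 'b'] -> ['b', 'a', 'e']
'b': index 0 in ['b', 'a', 'e'] -> ['b', 'a', 'e']
'a': index 1 in ['b', 'a', 'e'] -> ['a', 'b', 'e']


Output: [0, 0, 1, 2, 2, 0, 2, 2, 2, 2, 0, 1]


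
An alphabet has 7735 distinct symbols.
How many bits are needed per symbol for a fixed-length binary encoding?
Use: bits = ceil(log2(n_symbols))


log2(7735) = 12.9172
Bracket: 2^12 = 4096 < 7735 <= 2^13 = 8192
So ceil(log2(7735)) = 13

bits = ceil(log2(7735)) = ceil(12.9172) = 13 bits


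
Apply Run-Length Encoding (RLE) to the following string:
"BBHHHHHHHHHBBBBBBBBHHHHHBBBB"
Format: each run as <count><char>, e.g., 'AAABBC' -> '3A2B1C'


Scanning runs left to right:
  i=0: run of 'B' x 2 -> '2B'
  i=2: run of 'H' x 9 -> '9H'
  i=11: run of 'B' x 8 -> '8B'
  i=19: run of 'H' x 5 -> '5H'
  i=24: run of 'B' x 4 -> '4B'

RLE = 2B9H8B5H4B


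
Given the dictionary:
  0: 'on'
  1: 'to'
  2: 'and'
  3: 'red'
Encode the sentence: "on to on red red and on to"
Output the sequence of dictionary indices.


Look up each word in the dictionary:
  'on' -> 0
  'to' -> 1
  'on' -> 0
  'red' -> 3
  'red' -> 3
  'and' -> 2
  'on' -> 0
  'to' -> 1

Encoded: [0, 1, 0, 3, 3, 2, 0, 1]


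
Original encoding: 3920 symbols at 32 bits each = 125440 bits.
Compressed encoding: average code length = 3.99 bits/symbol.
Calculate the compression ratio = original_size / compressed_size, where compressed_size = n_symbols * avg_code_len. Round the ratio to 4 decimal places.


original_size = n_symbols * orig_bits = 3920 * 32 = 125440 bits
compressed_size = n_symbols * avg_code_len = 3920 * 3.99 = 15640.8 bits
ratio = original_size / compressed_size = 125440 / 15640.8 = 8.0201

Compression ratio = 8.0201


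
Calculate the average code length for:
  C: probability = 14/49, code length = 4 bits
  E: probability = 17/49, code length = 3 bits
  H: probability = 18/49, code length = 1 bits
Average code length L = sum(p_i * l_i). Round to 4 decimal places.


Weighted contributions p_i * l_i:
  C: (14/49) * 4 = 56/49
  E: (17/49) * 3 = 51/49
  H: (18/49) * 1 = 18/49
Sum = (56 + 51 + 18)/49 = 125/49

L = 125/49 = 2.5510 bits/symbol


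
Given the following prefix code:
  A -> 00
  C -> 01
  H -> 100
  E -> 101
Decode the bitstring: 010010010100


Decoding step by step:
Bits 01 -> C
Bits 00 -> A
Bits 100 -> H
Bits 101 -> E
Bits 00 -> A


Decoded message: CAHEA


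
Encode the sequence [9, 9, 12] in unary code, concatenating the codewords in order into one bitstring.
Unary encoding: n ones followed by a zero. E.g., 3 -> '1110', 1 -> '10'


Encode each number as n ones followed by a terminating 0:
  9 -> 1111111110 (10 bits)
  9 -> 1111111110 (10 bits)
  12 -> 1111111111110 (13 bits)
Total length = 10 + 10 + 13 = 33 bits.

Unary([9, 9, 12]) = 111111111011111111101111111111110 (33 bits)


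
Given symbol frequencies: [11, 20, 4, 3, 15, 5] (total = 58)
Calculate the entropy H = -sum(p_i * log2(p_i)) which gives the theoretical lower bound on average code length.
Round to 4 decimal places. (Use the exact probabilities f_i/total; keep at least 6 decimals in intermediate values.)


Per-symbol terms -p_i * log2(p_i) with p_i = f_i/58:
  p = 11/58 = 0.189655: log2(p) = -2.398549, -p*log2(p) = 0.454897
  p = 20/58 = 0.344828: log2(p) = -1.536053, -p*log2(p) = 0.529673
  p = 4/58 = 0.068966: log2(p) = -3.857981, -p*log2(p) = 0.266068
  p = 3/58 = 0.051724: log2(p) = -4.273018, -p*log2(p) = 0.221018
  p = 15/58 = 0.258621: log2(p) = -1.951090, -p*log2(p) = 0.504592
  p = 5/58 = 0.086207: log2(p) = -3.536053, -p*log2(p) = 0.304832
H = 0.454897 + 0.529673 + 0.266068 + 0.221018 + 0.504592 + 0.304832 = 2.281080

H = 2.2811 bits/symbol


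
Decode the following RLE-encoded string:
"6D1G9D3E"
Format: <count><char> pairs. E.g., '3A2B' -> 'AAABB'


Expanding each <count><char> pair:
  6D -> 'DDDDDD'
  1G -> 'G'
  9D -> 'DDDDDDDDD'
  3E -> 'EEE'

Decoded = DDDDDDGDDDDDDDDDEEE


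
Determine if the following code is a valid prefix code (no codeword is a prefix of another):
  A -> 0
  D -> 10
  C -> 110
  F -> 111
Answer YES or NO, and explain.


Checking each pair (does one codeword prefix another?):
  A='0' vs D='10': no prefix
  A='0' vs C='110': no prefix
  A='0' vs F='111': no prefix
  D='10' vs A='0': no prefix
  D='10' vs C='110': no prefix
  D='10' vs F='111': no prefix
  C='110' vs A='0': no prefix
  C='110' vs D='10': no prefix
  C='110' vs F='111': no prefix
  F='111' vs A='0': no prefix
  F='111' vs D='10': no prefix
  F='111' vs C='110': no prefix
No violation found over all pairs.

YES -- this is a valid prefix code. No codeword is a prefix of any other codeword.


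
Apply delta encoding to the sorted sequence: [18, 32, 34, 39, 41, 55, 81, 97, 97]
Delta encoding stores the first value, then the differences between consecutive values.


First value: 18
Deltas:
  32 - 18 = 14
  34 - 32 = 2
  39 - 34 = 5
  41 - 39 = 2
  55 - 41 = 14
  81 - 55 = 26
  97 - 81 = 16
  97 - 97 = 0


Delta encoded: [18, 14, 2, 5, 2, 14, 26, 16, 0]


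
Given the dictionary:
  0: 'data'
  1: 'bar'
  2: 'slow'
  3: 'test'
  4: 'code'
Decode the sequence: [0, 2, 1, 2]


Look up each index in the dictionary:
  0 -> 'data'
  2 -> 'slow'
  1 -> 'bar'
  2 -> 'slow'

Decoded: "data slow bar slow"


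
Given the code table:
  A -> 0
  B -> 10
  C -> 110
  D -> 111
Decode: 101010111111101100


Decoding:
10 -> B
10 -> B
10 -> B
111 -> D
111 -> D
10 -> B
110 -> C
0 -> A


Result: BBBDDBCA


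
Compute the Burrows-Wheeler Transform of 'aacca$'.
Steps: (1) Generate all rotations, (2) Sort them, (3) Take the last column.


Rotations (sorted):
  0: $aacca -> last char: a
  1: a$aacc -> last char: c
  2: aacca$ -> last char: $
  3: acca$a -> last char: a
  4: ca$aac -> last char: c
  5: cca$aa -> last char: a


BWT = ac$aca


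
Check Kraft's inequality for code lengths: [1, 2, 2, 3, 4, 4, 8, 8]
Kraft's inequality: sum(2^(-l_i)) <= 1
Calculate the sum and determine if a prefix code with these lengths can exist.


Sum = 2^(-1) + 2^(-2) + 2^(-2) + 2^(-3) + 2^(-4) + 2^(-4) + 2^(-8) + 2^(-8)
    = 0.5 + 0.25 + 0.25 + 0.125 + 0.0625 + 0.0625 + 0.00390625 + 0.00390625
    = 322/256 = 1.2578125
Since 1.2578125 > 1, Kraft's inequality is NOT satisfied.
A prefix code with these lengths CANNOT exist.

Kraft sum = 1.2578125. Not satisfied.


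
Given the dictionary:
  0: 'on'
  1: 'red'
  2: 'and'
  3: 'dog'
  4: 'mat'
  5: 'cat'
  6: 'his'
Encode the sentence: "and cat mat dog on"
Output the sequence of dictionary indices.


Look up each word in the dictionary:
  'and' -> 2
  'cat' -> 5
  'mat' -> 4
  'dog' -> 3
  'on' -> 0

Encoded: [2, 5, 4, 3, 0]


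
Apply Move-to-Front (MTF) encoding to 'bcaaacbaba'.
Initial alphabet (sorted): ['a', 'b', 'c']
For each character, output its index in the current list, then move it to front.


MTF encoding:
'b': index 1 in ['a', 'b', 'c'] -> ['b', 'a', 'c']
'c': index 2 in ['b', 'a', 'c'] -> ['c', 'b', 'a']
'a': index 2 in ['c', 'b', 'a'] -> ['a', 'c', 'b']
'a': index 0 in ['a', 'c', 'b'] -> ['a', 'c', 'b']
'a': index 0 in ['a', 'c', 'b'] -> ['a', 'c', 'b']
'c': index 1 in ['a', 'c', 'b'] -> ['c', 'a', 'b']
'b': index 2 in ['c', 'a', 'b'] -> ['b', 'c', 'a']
'a': index 2 in ['b', 'c', 'a'] -> ['a', 'b', 'c']
'b': index 1 in ['a', 'b', 'c'] -> ['b', 'a', 'c']
'a': index 1 in ['b', 'a', 'c'] -> ['a', 'b', 'c']


Output: [1, 2, 2, 0, 0, 1, 2, 2, 1, 1]


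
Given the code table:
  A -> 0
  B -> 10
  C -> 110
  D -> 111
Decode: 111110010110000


Decoding:
111 -> D
110 -> C
0 -> A
10 -> B
110 -> C
0 -> A
0 -> A
0 -> A


Result: DCABCAAA


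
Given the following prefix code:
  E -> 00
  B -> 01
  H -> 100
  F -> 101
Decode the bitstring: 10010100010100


Decoding step by step:
Bits 100 -> H
Bits 101 -> F
Bits 00 -> E
Bits 01 -> B
Bits 01 -> B
Bits 00 -> E


Decoded message: HFEBBE


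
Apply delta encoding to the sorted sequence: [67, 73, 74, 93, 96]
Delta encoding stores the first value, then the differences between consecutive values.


First value: 67
Deltas:
  73 - 67 = 6
  74 - 73 = 1
  93 - 74 = 19
  96 - 93 = 3


Delta encoded: [67, 6, 1, 19, 3]


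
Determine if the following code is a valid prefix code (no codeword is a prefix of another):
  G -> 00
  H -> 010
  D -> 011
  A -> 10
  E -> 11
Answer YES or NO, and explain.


Checking each pair (does one codeword prefix another?):
  G='00' vs H='010': no prefix
  G='00' vs D='011': no prefix
  G='00' vs A='10': no prefix
  G='00' vs E='11': no prefix
  H='010' vs G='00': no prefix
  H='010' vs D='011': no prefix
  H='010' vs A='10': no prefix
  H='010' vs E='11': no prefix
  D='011' vs G='00': no prefix
  D='011' vs H='010': no prefix
  D='011' vs A='10': no prefix
  D='011' vs E='11': no prefix
  A='10' vs G='00': no prefix
  A='10' vs H='010': no prefix
  A='10' vs D='011': no prefix
  A='10' vs E='11': no prefix
  E='11' vs G='00': no prefix
  E='11' vs H='010': no prefix
  E='11' vs D='011': no prefix
  E='11' vs A='10': no prefix
No violation found over all pairs.

YES -- this is a valid prefix code. No codeword is a prefix of any other codeword.


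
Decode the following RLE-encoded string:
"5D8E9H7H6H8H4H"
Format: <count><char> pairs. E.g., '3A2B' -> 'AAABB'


Expanding each <count><char> pair:
  5D -> 'DDDDD'
  8E -> 'EEEEEEEE'
  9H -> 'HHHHHHHHH'
  7H -> 'HHHHHHH'
  6H -> 'HHHHHH'
  8H -> 'HHHHHHHH'
  4H -> 'HHHH'

Decoded = DDDDDEEEEEEEEHHHHHHHHHHHHHHHHHHHHHHHHHHHHHHHHHH


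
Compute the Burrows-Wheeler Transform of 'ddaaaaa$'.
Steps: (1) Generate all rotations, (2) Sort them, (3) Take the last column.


Rotations (sorted):
  0: $ddaaaaa -> last char: a
  1: a$ddaaaa -> last char: a
  2: aa$ddaaa -> last char: a
  3: aaa$ddaa -> last char: a
  4: aaaa$dda -> last char: a
  5: aaaaa$dd -> last char: d
  6: daaaaa$d -> last char: d
  7: ddaaaaa$ -> last char: $


BWT = aaaaadd$


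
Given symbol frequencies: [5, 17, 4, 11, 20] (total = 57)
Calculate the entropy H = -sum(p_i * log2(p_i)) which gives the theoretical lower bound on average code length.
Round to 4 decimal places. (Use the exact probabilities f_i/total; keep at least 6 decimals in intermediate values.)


Per-symbol terms -p_i * log2(p_i) with p_i = f_i/57:
  p = 5/57 = 0.087719: log2(p) = -3.510962, -p*log2(p) = 0.307979
  p = 17/57 = 0.298246: log2(p) = -1.745427, -p*log2(p) = 0.520566
  p = 4/57 = 0.070175: log2(p) = -3.832890, -p*log2(p) = 0.268975
  p = 11/57 = 0.192982: log2(p) = -2.373458, -p*log2(p) = 0.458036
  p = 20/57 = 0.350877: log2(p) = -1.510962, -p*log2(p) = 0.530162
H = 0.307979 + 0.520566 + 0.268975 + 0.458036 + 0.530162 = 2.085718

H = 2.0857 bits/symbol


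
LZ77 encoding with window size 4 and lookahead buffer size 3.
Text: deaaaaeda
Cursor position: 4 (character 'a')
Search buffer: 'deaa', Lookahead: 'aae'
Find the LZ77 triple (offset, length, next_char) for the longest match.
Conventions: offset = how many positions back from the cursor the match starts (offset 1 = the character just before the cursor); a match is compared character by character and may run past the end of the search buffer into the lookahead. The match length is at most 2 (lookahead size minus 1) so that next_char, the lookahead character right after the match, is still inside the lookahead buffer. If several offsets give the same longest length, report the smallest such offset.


Try each offset into the search buffer:
  offset=1 (pos 3, char 'a'): match length 2
  offset=2 (pos 2, char 'a'): match length 2
  offset=3 (pos 1, char 'e'): match length 0
  offset=4 (pos 0, char 'd'): match length 0
Longest match has length 2, found at offsets 1, 2; take the smallest, offset 1.
next_char = character at position 4 + 2 = 6 -> 'e'

Best match: offset=1, length=2 (matching 'aa' starting at position 3)
LZ77 triple: (1, 2, 'e')


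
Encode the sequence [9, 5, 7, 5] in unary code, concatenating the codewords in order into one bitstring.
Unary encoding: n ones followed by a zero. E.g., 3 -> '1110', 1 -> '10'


Encode each number as n ones followed by a terminating 0:
  9 -> 1111111110 (10 bits)
  5 -> 111110 (6 bits)
  7 -> 11111110 (8 bits)
  5 -> 111110 (6 bits)
Total length = 10 + 6 + 8 + 6 = 30 bits.

Unary([9, 5, 7, 5]) = 111111111011111011111110111110 (30 bits)


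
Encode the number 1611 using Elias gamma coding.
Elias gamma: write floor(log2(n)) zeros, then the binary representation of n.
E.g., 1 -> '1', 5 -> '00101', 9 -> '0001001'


num_bits = floor(log2(1611)) + 1 = 11
leading_zeros = num_bits - 1 = 10
binary(1611) = 11001001011

Elias gamma(1611) = '0000000000' + '11001001011' = 000000000011001001011 (21 bits)


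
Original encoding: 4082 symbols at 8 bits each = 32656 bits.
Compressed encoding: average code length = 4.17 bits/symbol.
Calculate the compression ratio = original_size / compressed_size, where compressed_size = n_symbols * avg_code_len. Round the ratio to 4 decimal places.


original_size = n_symbols * orig_bits = 4082 * 8 = 32656 bits
compressed_size = n_symbols * avg_code_len = 4082 * 4.17 = 17021.94 bits
ratio = original_size / compressed_size = 32656 / 17021.94 = 1.9185

Compression ratio = 1.9185


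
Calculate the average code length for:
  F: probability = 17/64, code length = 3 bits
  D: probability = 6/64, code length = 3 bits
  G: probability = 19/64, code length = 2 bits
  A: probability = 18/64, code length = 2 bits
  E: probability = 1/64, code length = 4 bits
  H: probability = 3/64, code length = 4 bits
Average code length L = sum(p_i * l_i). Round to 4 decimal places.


Weighted contributions p_i * l_i:
  F: (17/64) * 3 = 51/64
  D: (6/64) * 3 = 18/64
  G: (19/64) * 2 = 38/64
  A: (18/64) * 2 = 36/64
  E: (1/64) * 4 = 4/64
  H: (3/64) * 4 = 12/64
Sum = (51 + 18 + 38 + 36 + 4 + 12)/64 = 159/64

L = 159/64 = 2.4844 bits/symbol


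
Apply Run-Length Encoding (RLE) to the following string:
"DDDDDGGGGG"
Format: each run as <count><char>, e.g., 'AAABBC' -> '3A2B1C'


Scanning runs left to right:
  i=0: run of 'D' x 5 -> '5D'
  i=5: run of 'G' x 5 -> '5G'

RLE = 5D5G


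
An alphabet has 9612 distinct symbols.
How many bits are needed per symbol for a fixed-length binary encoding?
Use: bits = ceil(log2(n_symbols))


log2(9612) = 13.2306
Bracket: 2^13 = 8192 < 9612 <= 2^14 = 16384
So ceil(log2(9612)) = 14

bits = ceil(log2(9612)) = ceil(13.2306) = 14 bits


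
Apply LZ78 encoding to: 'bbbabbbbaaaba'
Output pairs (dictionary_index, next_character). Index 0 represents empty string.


LZ78 encoding steps:
Dictionary: {0: ''}
Step 1: w='' (idx 0), next='b' -> output (0, 'b'), add 'b' as idx 1
Step 2: w='b' (idx 1), next='b' -> output (1, 'b'), add 'bb' as idx 2
Step 3: w='' (idx 0), next='a' -> output (0, 'a'), add 'a' as idx 3
Step 4: w='bb' (idx 2), next='b' -> output (2, 'b'), add 'bbb' as idx 4
Step 5: w='b' (idx 1), next='a' -> output (1, 'a'), add 'ba' as idx 5
Step 6: w='a' (idx 3), next='a' -> output (3, 'a'), add 'aa' as idx 6
Step 7: w='ba' (idx 5), end of input -> output (5, '')


Encoded: [(0, 'b'), (1, 'b'), (0, 'a'), (2, 'b'), (1, 'a'), (3, 'a'), (5, '')]


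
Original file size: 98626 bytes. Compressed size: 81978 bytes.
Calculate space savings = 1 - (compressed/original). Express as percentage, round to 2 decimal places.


ratio = compressed/original = 81978/98626 = 0.831201
savings = 1 - ratio = 1 - 0.831201 = 0.168799
as a percentage: 0.168799 * 100 = 16.88%

Space savings = 1 - 81978/98626 = 16.88%


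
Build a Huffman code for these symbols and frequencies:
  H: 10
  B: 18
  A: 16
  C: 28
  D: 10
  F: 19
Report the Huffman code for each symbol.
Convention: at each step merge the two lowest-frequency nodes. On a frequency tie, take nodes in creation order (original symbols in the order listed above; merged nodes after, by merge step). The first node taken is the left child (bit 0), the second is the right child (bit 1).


Huffman tree construction:
Step 1: Merge H(10) + D(10) = 20
Step 2: Merge A(16) + B(18) = 34
Step 3: Merge F(19) + (H+D)(20) = 39
Step 4: Merge C(28) + (A+B)(34) = 62
Step 5: Merge (F+(H+D))(39) + (C+(A+B))(62) = 101
Read each symbol's code off the tree from the root (left child = 0, right child = 1).

Codes:
  H: 010 (length 3)
  B: 111 (length 3)
  A: 110 (length 3)
  C: 10 (length 2)
  D: 011 (length 3)
  F: 00 (length 2)
Average code length: 256/101 = 2.5347 bits/symbol


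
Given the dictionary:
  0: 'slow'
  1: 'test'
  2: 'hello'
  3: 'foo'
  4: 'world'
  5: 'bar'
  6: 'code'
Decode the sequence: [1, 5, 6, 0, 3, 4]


Look up each index in the dictionary:
  1 -> 'test'
  5 -> 'bar'
  6 -> 'code'
  0 -> 'slow'
  3 -> 'foo'
  4 -> 'world'

Decoded: "test bar code slow foo world"


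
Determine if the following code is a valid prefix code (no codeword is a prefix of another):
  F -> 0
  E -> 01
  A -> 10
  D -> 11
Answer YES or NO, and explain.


Checking each pair (does one codeword prefix another?):
  F='0' vs E='01': prefix -- VIOLATION

NO -- this is NOT a valid prefix code. F (0) is a prefix of E (01).


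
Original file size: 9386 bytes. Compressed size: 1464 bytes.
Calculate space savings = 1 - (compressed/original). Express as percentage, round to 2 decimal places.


ratio = compressed/original = 1464/9386 = 0.155977
savings = 1 - ratio = 1 - 0.155977 = 0.844023
as a percentage: 0.844023 * 100 = 84.4%

Space savings = 1 - 1464/9386 = 84.4%


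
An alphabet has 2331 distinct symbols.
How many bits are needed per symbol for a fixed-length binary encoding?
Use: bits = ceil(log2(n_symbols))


log2(2331) = 11.1867
Bracket: 2^11 = 2048 < 2331 <= 2^12 = 4096
So ceil(log2(2331)) = 12

bits = ceil(log2(2331)) = ceil(11.1867) = 12 bits


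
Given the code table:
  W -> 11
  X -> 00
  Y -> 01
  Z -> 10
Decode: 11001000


Decoding:
11 -> W
00 -> X
10 -> Z
00 -> X


Result: WXZX


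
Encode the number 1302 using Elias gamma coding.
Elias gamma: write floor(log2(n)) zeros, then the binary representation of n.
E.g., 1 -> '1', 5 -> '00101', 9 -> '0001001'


num_bits = floor(log2(1302)) + 1 = 11
leading_zeros = num_bits - 1 = 10
binary(1302) = 10100010110

Elias gamma(1302) = '0000000000' + '10100010110' = 000000000010100010110 (21 bits)


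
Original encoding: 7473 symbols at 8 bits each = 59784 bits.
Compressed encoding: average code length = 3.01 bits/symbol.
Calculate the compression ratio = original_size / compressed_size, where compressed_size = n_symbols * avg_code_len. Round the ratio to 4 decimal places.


original_size = n_symbols * orig_bits = 7473 * 8 = 59784 bits
compressed_size = n_symbols * avg_code_len = 7473 * 3.01 = 22493.73 bits
ratio = original_size / compressed_size = 59784 / 22493.73 = 2.6578

Compression ratio = 2.6578


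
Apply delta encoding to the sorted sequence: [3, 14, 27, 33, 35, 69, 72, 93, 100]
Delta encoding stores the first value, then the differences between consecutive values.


First value: 3
Deltas:
  14 - 3 = 11
  27 - 14 = 13
  33 - 27 = 6
  35 - 33 = 2
  69 - 35 = 34
  72 - 69 = 3
  93 - 72 = 21
  100 - 93 = 7


Delta encoded: [3, 11, 13, 6, 2, 34, 3, 21, 7]


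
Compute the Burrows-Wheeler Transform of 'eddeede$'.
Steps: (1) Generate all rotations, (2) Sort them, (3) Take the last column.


Rotations (sorted):
  0: $eddeede -> last char: e
  1: ddeede$e -> last char: e
  2: de$eddee -> last char: e
  3: deede$ed -> last char: d
  4: e$eddeed -> last char: d
  5: eddeede$ -> last char: $
  6: ede$edde -> last char: e
  7: eede$edd -> last char: d


BWT = eeedd$ed


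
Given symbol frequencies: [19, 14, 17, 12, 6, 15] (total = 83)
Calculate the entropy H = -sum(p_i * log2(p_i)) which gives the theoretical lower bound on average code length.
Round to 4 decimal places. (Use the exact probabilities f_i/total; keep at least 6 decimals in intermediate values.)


Per-symbol terms -p_i * log2(p_i) with p_i = f_i/83:
  p = 19/83 = 0.228916: log2(p) = -2.127112, -p*log2(p) = 0.486929
  p = 14/83 = 0.168675: log2(p) = -2.567685, -p*log2(p) = 0.433103
  p = 17/83 = 0.204819: log2(p) = -2.287577, -p*log2(p) = 0.468540
  p = 12/83 = 0.144578: log2(p) = -2.790077, -p*log2(p) = 0.403385
  p = 6/83 = 0.072289: log2(p) = -3.790077, -p*log2(p) = 0.273981
  p = 15/83 = 0.180723: log2(p) = -2.468149, -p*log2(p) = 0.446051
H = 0.486929 + 0.433103 + 0.468540 + 0.403385 + 0.273981 + 0.446051 = 2.511989

H = 2.512 bits/symbol


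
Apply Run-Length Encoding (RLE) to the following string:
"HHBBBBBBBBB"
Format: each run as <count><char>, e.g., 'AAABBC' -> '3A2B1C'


Scanning runs left to right:
  i=0: run of 'H' x 2 -> '2H'
  i=2: run of 'B' x 9 -> '9B'

RLE = 2H9B


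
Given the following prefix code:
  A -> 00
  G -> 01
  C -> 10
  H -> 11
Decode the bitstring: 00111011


Decoding step by step:
Bits 00 -> A
Bits 11 -> H
Bits 10 -> C
Bits 11 -> H


Decoded message: AHCH


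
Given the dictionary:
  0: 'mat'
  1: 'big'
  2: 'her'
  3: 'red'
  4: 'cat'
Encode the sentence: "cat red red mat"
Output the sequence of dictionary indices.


Look up each word in the dictionary:
  'cat' -> 4
  'red' -> 3
  'red' -> 3
  'mat' -> 0

Encoded: [4, 3, 3, 0]


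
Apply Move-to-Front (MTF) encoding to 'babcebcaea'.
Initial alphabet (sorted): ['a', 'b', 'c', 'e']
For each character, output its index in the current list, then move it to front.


MTF encoding:
'b': index 1 in ['a', 'b', 'c', 'e'] -> ['b', 'a', 'c', 'e']
'a': index 1 in ['b', 'a', 'c', 'e'] -> ['a', 'b', 'c', 'e']
'b': index 1 in ['a', 'b', 'c', 'e'] -> ['b', 'a', 'c', 'e']
'c': index 2 in ['b', 'a', 'c', 'e'] -> ['c', 'b', 'a', 'e']
'e': index 3 in ['c', 'b', 'a', 'e'] -> ['e', 'c', 'b', 'a']
'b': index 2 in ['e', 'c', 'b', 'a'] -> ['b', 'e', 'c', 'a']
'c': index 2 in ['b', 'e', 'c', 'a'] -> ['c', 'b', 'e', 'a']
'a': index 3 in ['c', 'b', 'e', 'a'] -> ['a', 'c', 'b', 'e']
'e': index 3 in ['a', 'c', 'b', 'e'] -> ['e', 'a', 'c', 'b']
'a': index 1 in ['e', 'a', 'c', 'b'] -> ['a', 'e', 'c', 'b']


Output: [1, 1, 1, 2, 3, 2, 2, 3, 3, 1]


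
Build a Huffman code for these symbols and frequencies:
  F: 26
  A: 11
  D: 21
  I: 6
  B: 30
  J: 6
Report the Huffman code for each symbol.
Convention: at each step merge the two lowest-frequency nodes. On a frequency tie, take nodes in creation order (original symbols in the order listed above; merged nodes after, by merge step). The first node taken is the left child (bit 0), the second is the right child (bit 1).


Huffman tree construction:
Step 1: Merge I(6) + J(6) = 12
Step 2: Merge A(11) + (I+J)(12) = 23
Step 3: Merge D(21) + (A+(I+J))(23) = 44
Step 4: Merge F(26) + B(30) = 56
Step 5: Merge (D+(A+(I+J)))(44) + (F+B)(56) = 100
Read each symbol's code off the tree from the root (left child = 0, right child = 1).

Codes:
  F: 10 (length 2)
  A: 010 (length 3)
  D: 00 (length 2)
  I: 0110 (length 4)
  B: 11 (length 2)
  J: 0111 (length 4)
Average code length: 235/100 = 2.3500 bits/symbol


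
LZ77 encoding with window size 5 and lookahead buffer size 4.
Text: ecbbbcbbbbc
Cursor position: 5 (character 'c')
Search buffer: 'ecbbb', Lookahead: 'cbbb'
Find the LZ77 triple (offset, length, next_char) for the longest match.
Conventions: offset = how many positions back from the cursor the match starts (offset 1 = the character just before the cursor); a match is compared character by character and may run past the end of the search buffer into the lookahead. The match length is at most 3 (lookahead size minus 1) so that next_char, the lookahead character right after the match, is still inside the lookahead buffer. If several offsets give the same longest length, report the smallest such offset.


Try each offset into the search buffer:
  offset=1 (pos 4, char 'b'): match length 0
  offset=2 (pos 3, char 'b'): match length 0
  offset=3 (pos 2, char 'b'): match length 0
  offset=4 (pos 1, char 'c'): match length 3
  offset=5 (pos 0, char 'e'): match length 0
Longest match has length 3 at offset 4.
next_char = character at position 5 + 3 = 8 -> 'b'

Best match: offset=4, length=3 (matching 'cbb' starting at position 1)
LZ77 triple: (4, 3, 'b')


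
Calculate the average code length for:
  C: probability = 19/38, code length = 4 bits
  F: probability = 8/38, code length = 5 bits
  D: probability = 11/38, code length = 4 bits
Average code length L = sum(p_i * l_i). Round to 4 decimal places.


Weighted contributions p_i * l_i:
  C: (19/38) * 4 = 76/38
  F: (8/38) * 5 = 40/38
  D: (11/38) * 4 = 44/38
Sum = (76 + 40 + 44)/38 = 160/38

L = 160/38 = 4.2105 bits/symbol


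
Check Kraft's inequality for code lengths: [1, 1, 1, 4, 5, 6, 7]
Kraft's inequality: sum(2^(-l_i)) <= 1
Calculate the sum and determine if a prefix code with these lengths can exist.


Sum = 2^(-1) + 2^(-1) + 2^(-1) + 2^(-4) + 2^(-5) + 2^(-6) + 2^(-7)
    = 0.5 + 0.5 + 0.5 + 0.0625 + 0.03125 + 0.015625 + 0.0078125
    = 207/128 = 1.6171875
Since 1.6171875 > 1, Kraft's inequality is NOT satisfied.
A prefix code with these lengths CANNOT exist.

Kraft sum = 1.6171875. Not satisfied.


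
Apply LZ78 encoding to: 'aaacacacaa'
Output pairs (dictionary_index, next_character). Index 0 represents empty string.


LZ78 encoding steps:
Dictionary: {0: ''}
Step 1: w='' (idx 0), next='a' -> output (0, 'a'), add 'a' as idx 1
Step 2: w='a' (idx 1), next='a' -> output (1, 'a'), add 'aa' as idx 2
Step 3: w='' (idx 0), next='c' -> output (0, 'c'), add 'c' as idx 3
Step 4: w='a' (idx 1), next='c' -> output (1, 'c'), add 'ac' as idx 4
Step 5: w='ac' (idx 4), next='a' -> output (4, 'a'), add 'aca' as idx 5
Step 6: w='a' (idx 1), end of input -> output (1, '')


Encoded: [(0, 'a'), (1, 'a'), (0, 'c'), (1, 'c'), (4, 'a'), (1, '')]


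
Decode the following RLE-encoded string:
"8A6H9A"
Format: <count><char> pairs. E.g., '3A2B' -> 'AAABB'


Expanding each <count><char> pair:
  8A -> 'AAAAAAAA'
  6H -> 'HHHHHH'
  9A -> 'AAAAAAAAA'

Decoded = AAAAAAAAHHHHHHAAAAAAAAA


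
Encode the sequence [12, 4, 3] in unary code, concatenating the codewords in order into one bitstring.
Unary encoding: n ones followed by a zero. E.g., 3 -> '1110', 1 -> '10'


Encode each number as n ones followed by a terminating 0:
  12 -> 1111111111110 (13 bits)
  4 -> 11110 (5 bits)
  3 -> 1110 (4 bits)
Total length = 13 + 5 + 4 = 22 bits.

Unary([12, 4, 3]) = 1111111111110111101110 (22 bits)


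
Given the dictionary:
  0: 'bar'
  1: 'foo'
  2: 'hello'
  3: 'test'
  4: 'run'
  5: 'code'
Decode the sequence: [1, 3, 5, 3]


Look up each index in the dictionary:
  1 -> 'foo'
  3 -> 'test'
  5 -> 'code'
  3 -> 'test'

Decoded: "foo test code test"


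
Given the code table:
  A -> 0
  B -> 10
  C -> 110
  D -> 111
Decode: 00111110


Decoding:
0 -> A
0 -> A
111 -> D
110 -> C


Result: AADC


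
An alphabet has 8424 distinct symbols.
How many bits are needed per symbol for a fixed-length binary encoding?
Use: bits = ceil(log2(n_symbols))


log2(8424) = 13.0403
Bracket: 2^13 = 8192 < 8424 <= 2^14 = 16384
So ceil(log2(8424)) = 14

bits = ceil(log2(8424)) = ceil(13.0403) = 14 bits


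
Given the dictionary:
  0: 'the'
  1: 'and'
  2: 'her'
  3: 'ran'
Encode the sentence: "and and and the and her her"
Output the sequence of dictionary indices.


Look up each word in the dictionary:
  'and' -> 1
  'and' -> 1
  'and' -> 1
  'the' -> 0
  'and' -> 1
  'her' -> 2
  'her' -> 2

Encoded: [1, 1, 1, 0, 1, 2, 2]


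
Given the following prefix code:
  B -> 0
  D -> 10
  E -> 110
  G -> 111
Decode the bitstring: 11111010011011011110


Decoding step by step:
Bits 111 -> G
Bits 110 -> E
Bits 10 -> D
Bits 0 -> B
Bits 110 -> E
Bits 110 -> E
Bits 111 -> G
Bits 10 -> D


Decoded message: GEDBEEGD


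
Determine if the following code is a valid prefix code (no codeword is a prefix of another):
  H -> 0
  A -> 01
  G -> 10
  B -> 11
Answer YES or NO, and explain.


Checking each pair (does one codeword prefix another?):
  H='0' vs A='01': prefix -- VIOLATION

NO -- this is NOT a valid prefix code. H (0) is a prefix of A (01).


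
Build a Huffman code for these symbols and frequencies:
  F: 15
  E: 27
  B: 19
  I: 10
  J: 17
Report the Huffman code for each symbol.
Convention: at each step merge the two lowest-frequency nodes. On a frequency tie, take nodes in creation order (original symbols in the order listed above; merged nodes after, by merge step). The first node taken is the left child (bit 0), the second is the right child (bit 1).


Huffman tree construction:
Step 1: Merge I(10) + F(15) = 25
Step 2: Merge J(17) + B(19) = 36
Step 3: Merge (I+F)(25) + E(27) = 52
Step 4: Merge (J+B)(36) + ((I+F)+E)(52) = 88
Read each symbol's code off the tree from the root (left child = 0, right child = 1).

Codes:
  F: 101 (length 3)
  E: 11 (length 2)
  B: 01 (length 2)
  I: 100 (length 3)
  J: 00 (length 2)
Average code length: 201/88 = 2.2841 bits/symbol


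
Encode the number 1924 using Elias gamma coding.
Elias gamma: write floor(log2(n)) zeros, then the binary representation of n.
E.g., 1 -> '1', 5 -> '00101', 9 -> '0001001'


num_bits = floor(log2(1924)) + 1 = 11
leading_zeros = num_bits - 1 = 10
binary(1924) = 11110000100

Elias gamma(1924) = '0000000000' + '11110000100' = 000000000011110000100 (21 bits)


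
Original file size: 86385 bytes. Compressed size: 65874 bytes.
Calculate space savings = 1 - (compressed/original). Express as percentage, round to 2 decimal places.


ratio = compressed/original = 65874/86385 = 0.762563
savings = 1 - ratio = 1 - 0.762563 = 0.237437
as a percentage: 0.237437 * 100 = 23.74%

Space savings = 1 - 65874/86385 = 23.74%


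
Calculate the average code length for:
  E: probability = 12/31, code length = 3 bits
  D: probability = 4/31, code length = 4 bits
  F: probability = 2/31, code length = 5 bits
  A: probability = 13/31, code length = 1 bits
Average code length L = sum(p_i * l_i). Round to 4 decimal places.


Weighted contributions p_i * l_i:
  E: (12/31) * 3 = 36/31
  D: (4/31) * 4 = 16/31
  F: (2/31) * 5 = 10/31
  A: (13/31) * 1 = 13/31
Sum = (36 + 16 + 10 + 13)/31 = 75/31

L = 75/31 = 2.4194 bits/symbol


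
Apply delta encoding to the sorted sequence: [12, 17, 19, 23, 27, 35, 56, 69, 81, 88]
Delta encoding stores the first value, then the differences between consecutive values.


First value: 12
Deltas:
  17 - 12 = 5
  19 - 17 = 2
  23 - 19 = 4
  27 - 23 = 4
  35 - 27 = 8
  56 - 35 = 21
  69 - 56 = 13
  81 - 69 = 12
  88 - 81 = 7


Delta encoded: [12, 5, 2, 4, 4, 8, 21, 13, 12, 7]


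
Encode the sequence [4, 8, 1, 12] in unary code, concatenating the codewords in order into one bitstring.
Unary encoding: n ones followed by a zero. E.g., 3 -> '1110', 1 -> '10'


Encode each number as n ones followed by a terminating 0:
  4 -> 11110 (5 bits)
  8 -> 111111110 (9 bits)
  1 -> 10 (2 bits)
  12 -> 1111111111110 (13 bits)
Total length = 5 + 9 + 2 + 13 = 29 bits.

Unary([4, 8, 1, 12]) = 11110111111110101111111111110 (29 bits)


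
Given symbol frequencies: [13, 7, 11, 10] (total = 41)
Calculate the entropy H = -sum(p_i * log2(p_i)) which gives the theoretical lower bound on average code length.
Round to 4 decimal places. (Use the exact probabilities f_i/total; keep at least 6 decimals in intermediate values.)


Per-symbol terms -p_i * log2(p_i) with p_i = f_i/41:
  p = 13/41 = 0.317073: log2(p) = -1.657112, -p*log2(p) = 0.525426
  p = 7/41 = 0.170732: log2(p) = -2.550197, -p*log2(p) = 0.435400
  p = 11/41 = 0.268293: log2(p) = -1.898120, -p*log2(p) = 0.509252
  p = 10/41 = 0.243902: log2(p) = -2.035624, -p*log2(p) = 0.496494
H = 0.525426 + 0.435400 + 0.509252 + 0.496494 = 1.966572

H = 1.9666 bits/symbol


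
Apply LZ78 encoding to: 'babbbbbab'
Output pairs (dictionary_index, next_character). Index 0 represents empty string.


LZ78 encoding steps:
Dictionary: {0: ''}
Step 1: w='' (idx 0), next='b' -> output (0, 'b'), add 'b' as idx 1
Step 2: w='' (idx 0), next='a' -> output (0, 'a'), add 'a' as idx 2
Step 3: w='b' (idx 1), next='b' -> output (1, 'b'), add 'bb' as idx 3
Step 4: w='bb' (idx 3), next='b' -> output (3, 'b'), add 'bbb' as idx 4
Step 5: w='a' (idx 2), next='b' -> output (2, 'b'), add 'ab' as idx 5


Encoded: [(0, 'b'), (0, 'a'), (1, 'b'), (3, 'b'), (2, 'b')]


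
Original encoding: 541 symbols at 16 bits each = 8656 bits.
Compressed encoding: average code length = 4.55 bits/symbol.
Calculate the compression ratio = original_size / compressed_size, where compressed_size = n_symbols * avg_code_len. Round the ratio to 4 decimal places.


original_size = n_symbols * orig_bits = 541 * 16 = 8656 bits
compressed_size = n_symbols * avg_code_len = 541 * 4.55 = 2461.55 bits
ratio = original_size / compressed_size = 8656 / 2461.55 = 3.5165

Compression ratio = 3.5165


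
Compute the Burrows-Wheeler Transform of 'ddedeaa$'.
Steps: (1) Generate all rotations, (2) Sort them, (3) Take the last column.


Rotations (sorted):
  0: $ddedeaa -> last char: a
  1: a$ddedea -> last char: a
  2: aa$ddede -> last char: e
  3: ddedeaa$ -> last char: $
  4: deaa$dde -> last char: e
  5: dedeaa$d -> last char: d
  6: eaa$dded -> last char: d
  7: edeaa$dd -> last char: d


BWT = aae$eddd


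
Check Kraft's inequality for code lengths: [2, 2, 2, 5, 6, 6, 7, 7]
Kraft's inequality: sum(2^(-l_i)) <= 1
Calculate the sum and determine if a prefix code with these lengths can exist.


Sum = 2^(-2) + 2^(-2) + 2^(-2) + 2^(-5) + 2^(-6) + 2^(-6) + 2^(-7) + 2^(-7)
    = 0.25 + 0.25 + 0.25 + 0.03125 + 0.015625 + 0.015625 + 0.0078125 + 0.0078125
    = 106/128 = 0.828125
Since 0.828125 <= 1, Kraft's inequality IS satisfied.
A prefix code with these lengths CAN exist.

Kraft sum = 0.828125. Satisfied.


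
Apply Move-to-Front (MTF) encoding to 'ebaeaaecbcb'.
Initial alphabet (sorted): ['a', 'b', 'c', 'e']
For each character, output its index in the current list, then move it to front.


MTF encoding:
'e': index 3 in ['a', 'b', 'c', 'e'] -> ['e', 'a', 'b', 'c']
'b': index 2 in ['e', 'a', 'b', 'c'] -> ['b', 'e', 'a', 'c']
'a': index 2 in ['b', 'e', 'a', 'c'] -> ['a', 'b', 'e', 'c']
'e': index 2 in ['a', 'b', 'e', 'c'] -> ['e', 'a', 'b', 'c']
'a': index 1 in ['e', 'a', 'b', 'c'] -> ['a', 'e', 'b', 'c']
'a': index 0 in ['a', 'e', 'b', 'c'] -> ['a', 'e', 'b', 'c']
'e': index 1 in ['a', 'e', 'b', 'c'] -> ['e', 'a', 'b', 'c']
'c': index 3 in ['e', 'a', 'b', 'c'] -> ['c', 'e', 'a', 'b']
'b': index 3 in ['c', 'e', 'a', 'b'] -> ['b', 'c', 'e', 'a']
'c': index 1 in ['b', 'c', 'e', 'a'] -> ['c', 'b', 'e', 'a']
'b': index 1 in ['c', 'b', 'e', 'a'] -> ['b', 'c', 'e', 'a']


Output: [3, 2, 2, 2, 1, 0, 1, 3, 3, 1, 1]


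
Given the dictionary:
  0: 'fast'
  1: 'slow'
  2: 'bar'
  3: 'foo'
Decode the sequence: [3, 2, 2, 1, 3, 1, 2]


Look up each index in the dictionary:
  3 -> 'foo'
  2 -> 'bar'
  2 -> 'bar'
  1 -> 'slow'
  3 -> 'foo'
  1 -> 'slow'
  2 -> 'bar'

Decoded: "foo bar bar slow foo slow bar"


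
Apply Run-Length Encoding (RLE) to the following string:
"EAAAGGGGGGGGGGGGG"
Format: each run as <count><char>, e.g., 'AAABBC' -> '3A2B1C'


Scanning runs left to right:
  i=0: run of 'E' x 1 -> '1E'
  i=1: run of 'A' x 3 -> '3A'
  i=4: run of 'G' x 13 -> '13G'

RLE = 1E3A13G


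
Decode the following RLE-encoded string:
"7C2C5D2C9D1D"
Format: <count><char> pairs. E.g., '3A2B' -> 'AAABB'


Expanding each <count><char> pair:
  7C -> 'CCCCCCC'
  2C -> 'CC'
  5D -> 'DDDDD'
  2C -> 'CC'
  9D -> 'DDDDDDDDD'
  1D -> 'D'

Decoded = CCCCCCCCCDDDDDCCDDDDDDDDDD


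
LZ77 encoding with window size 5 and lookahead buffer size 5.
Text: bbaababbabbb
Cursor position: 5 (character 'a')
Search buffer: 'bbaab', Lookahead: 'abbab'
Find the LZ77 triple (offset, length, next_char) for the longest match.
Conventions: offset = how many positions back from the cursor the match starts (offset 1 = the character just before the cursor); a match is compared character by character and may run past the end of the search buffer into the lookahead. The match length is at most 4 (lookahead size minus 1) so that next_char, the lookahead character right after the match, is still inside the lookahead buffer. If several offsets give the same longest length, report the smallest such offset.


Try each offset into the search buffer:
  offset=1 (pos 4, char 'b'): match length 0
  offset=2 (pos 3, char 'a'): match length 2
  offset=3 (pos 2, char 'a'): match length 1
  offset=4 (pos 1, char 'b'): match length 0
  offset=5 (pos 0, char 'b'): match length 0
Longest match has length 2 at offset 2.
next_char = character at position 5 + 2 = 7 -> 'b'

Best match: offset=2, length=2 (matching 'ab' starting at position 3)
LZ77 triple: (2, 2, 'b')


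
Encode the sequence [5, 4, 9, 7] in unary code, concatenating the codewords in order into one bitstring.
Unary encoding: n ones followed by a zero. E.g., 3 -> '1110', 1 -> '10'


Encode each number as n ones followed by a terminating 0:
  5 -> 111110 (6 bits)
  4 -> 11110 (5 bits)
  9 -> 1111111110 (10 bits)
  7 -> 11111110 (8 bits)
Total length = 6 + 5 + 10 + 8 = 29 bits.

Unary([5, 4, 9, 7]) = 11111011110111111111011111110 (29 bits)


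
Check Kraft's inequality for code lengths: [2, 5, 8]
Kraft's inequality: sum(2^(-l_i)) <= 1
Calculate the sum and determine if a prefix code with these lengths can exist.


Sum = 2^(-2) + 2^(-5) + 2^(-8)
    = 0.25 + 0.03125 + 0.00390625
    = 73/256 = 0.28515625
Since 0.28515625 <= 1, Kraft's inequality IS satisfied.
A prefix code with these lengths CAN exist.

Kraft sum = 0.28515625. Satisfied.


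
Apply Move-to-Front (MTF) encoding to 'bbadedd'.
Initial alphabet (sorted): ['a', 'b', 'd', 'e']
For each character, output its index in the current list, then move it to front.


MTF encoding:
'b': index 1 in ['a', 'b', 'd', 'e'] -> ['b', 'a', 'd', 'e']
'b': index 0 in ['b', 'a', 'd', 'e'] -> ['b', 'a', 'd', 'e']
'a': index 1 in ['b', 'a', 'd', 'e'] -> ['a', 'b', 'd', 'e']
'd': index 2 in ['a', 'b', 'd', 'e'] -> ['d', 'a', 'b', 'e']
'e': index 3 in ['d', 'a', 'b', 'e'] -> ['e', 'd', 'a', 'b']
'd': index 1 in ['e', 'd', 'a', 'b'] -> ['d', 'e', 'a', 'b']
'd': index 0 in ['d', 'e', 'a', 'b'] -> ['d', 'e', 'a', 'b']


Output: [1, 0, 1, 2, 3, 1, 0]
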